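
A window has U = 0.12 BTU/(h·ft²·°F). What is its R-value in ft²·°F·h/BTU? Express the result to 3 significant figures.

8.33 ft²·°F·h/BTU

R = 1/U = 1/0.12 = 8.333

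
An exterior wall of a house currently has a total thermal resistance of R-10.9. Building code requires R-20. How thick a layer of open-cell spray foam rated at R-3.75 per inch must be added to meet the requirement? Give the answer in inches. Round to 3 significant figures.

2.43 in

ΔR = 20 − 10.9 = 9.1 ft²·°F·h/BTU
L = ΔR / (R/in) = 9.1/3.75 = 2.427 in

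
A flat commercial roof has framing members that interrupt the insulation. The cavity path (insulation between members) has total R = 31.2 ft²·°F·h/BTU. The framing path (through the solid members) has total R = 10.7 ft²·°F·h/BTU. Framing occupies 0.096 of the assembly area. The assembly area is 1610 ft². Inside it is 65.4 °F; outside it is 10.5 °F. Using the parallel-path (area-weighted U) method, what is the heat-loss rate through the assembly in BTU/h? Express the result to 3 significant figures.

3350 BTU/h

U_eff = 0.904/31.2 + 0.096/10.7 = 0.02897 + 0.008972 = 0.03795
R_eff = 1/U_eff = 26.35 ft²·°F·h/BTU
Q = 1610 × (65.4 − 10.5) / 26.35 = 3354 BTU/h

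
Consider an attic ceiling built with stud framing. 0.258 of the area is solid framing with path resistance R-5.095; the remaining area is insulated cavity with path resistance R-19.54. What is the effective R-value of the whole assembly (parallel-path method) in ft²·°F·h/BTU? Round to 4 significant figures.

U_eff = 0.742/19.54 + 0.258/5.095 = 0.037973 + 0.050638 = 0.088611
R_eff = 1/U_eff = 11.285 ft²·°F·h/BTU

11.29 ft²·°F·h/BTU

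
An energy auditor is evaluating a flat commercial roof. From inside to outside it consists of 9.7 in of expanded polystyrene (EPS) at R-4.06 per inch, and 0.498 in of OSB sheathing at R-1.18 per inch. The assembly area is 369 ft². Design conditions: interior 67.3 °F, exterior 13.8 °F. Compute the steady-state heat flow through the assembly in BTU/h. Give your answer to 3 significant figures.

494 BTU/h

9.7 × 4.06 = 39.38
0.498 × 1.18 = 0.5876
R_total = 39.38 + 0.5876 = 39.97 ft²·°F·h/BTU
Q = A·ΔT/R = 369 × (67.3 − 13.8) / 39.97 = 493.9 BTU/h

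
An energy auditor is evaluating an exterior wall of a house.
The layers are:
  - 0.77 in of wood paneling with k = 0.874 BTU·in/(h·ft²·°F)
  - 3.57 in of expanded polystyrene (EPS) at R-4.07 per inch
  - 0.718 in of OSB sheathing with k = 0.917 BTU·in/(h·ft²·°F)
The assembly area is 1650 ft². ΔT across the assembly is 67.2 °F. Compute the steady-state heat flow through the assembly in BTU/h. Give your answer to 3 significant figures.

0.77/0.874 = 0.881
3.57 × 4.07 = 14.53
0.718/0.917 = 0.783
R_total = 0.881 + 14.53 + 0.783 = 16.19 ft²·°F·h/BTU
Q = A·ΔT/R = 1650 × 67.2 / 16.19 = 6847 BTU/h

6850 BTU/h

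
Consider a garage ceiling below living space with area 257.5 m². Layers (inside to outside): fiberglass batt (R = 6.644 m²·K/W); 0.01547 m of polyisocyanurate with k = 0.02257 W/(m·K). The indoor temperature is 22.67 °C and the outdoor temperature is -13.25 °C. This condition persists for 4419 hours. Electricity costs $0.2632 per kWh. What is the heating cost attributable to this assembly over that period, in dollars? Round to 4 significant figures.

1468 dollars

0.01547/0.02257 = 0.68542
R_total = 6.644 + 0.68542 = 7.3294 m²·K/W
Q = 257.5 × (22.67 − (-13.25)) / 7.3294 = 1262 W
E = 1262 W × 4419 h / 1000 = 5576.6 kWh
Cost = 5576.6 × 0.2632 = $1467.8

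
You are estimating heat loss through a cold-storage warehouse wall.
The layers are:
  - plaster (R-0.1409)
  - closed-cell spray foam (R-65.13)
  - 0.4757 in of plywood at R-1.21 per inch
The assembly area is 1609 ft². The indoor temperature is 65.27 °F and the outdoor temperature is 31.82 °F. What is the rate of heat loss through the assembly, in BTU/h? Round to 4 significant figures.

0.4757 × 1.21 = 0.5756
R_total = 0.1409 + 65.13 + 0.5756 = 65.846 ft²·°F·h/BTU
Q = A·ΔT/R = 1609 × (65.27 − 31.82) / 65.846 = 817.37 BTU/h

817.4 BTU/h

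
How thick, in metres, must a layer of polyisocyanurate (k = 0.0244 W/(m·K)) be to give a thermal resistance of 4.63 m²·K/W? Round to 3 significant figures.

0.113 m

L = R·k = 4.63 × 0.0244 = 0.113 m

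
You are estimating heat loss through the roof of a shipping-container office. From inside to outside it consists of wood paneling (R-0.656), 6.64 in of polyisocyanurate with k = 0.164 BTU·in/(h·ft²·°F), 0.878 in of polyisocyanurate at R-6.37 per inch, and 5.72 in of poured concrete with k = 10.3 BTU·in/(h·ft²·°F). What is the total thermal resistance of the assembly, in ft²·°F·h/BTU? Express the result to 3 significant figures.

47.3 ft²·°F·h/BTU

6.64/0.164 = 40.49
0.878 × 6.37 = 5.593
5.72/10.3 = 0.5553
R_total = 0.656 + 40.49 + 5.593 + 0.5553 = 47.29 ft²·°F·h/BTU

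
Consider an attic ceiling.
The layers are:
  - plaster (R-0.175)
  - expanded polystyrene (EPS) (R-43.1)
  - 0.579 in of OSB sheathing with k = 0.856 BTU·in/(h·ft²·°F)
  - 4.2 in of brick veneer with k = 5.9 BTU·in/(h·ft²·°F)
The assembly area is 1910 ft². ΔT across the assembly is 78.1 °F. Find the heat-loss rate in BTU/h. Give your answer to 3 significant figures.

0.579/0.856 = 0.6764
4.2/5.9 = 0.7119
R_total = 0.175 + 43.1 + 0.6764 + 0.7119 = 44.66 ft²·°F·h/BTU
Q = A·ΔT/R = 1910 × 78.1 / 44.66 = 3340 BTU/h

3340 BTU/h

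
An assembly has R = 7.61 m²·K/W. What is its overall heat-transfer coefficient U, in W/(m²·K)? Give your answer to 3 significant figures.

0.131 W/(m²·K)

U = 1/R = 1/7.61 = 0.1314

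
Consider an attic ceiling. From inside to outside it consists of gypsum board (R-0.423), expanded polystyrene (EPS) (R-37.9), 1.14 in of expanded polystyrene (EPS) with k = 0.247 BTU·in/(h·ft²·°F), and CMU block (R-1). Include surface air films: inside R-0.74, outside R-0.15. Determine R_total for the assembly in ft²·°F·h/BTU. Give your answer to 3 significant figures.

44.8 ft²·°F·h/BTU

1.14/0.247 = 4.615
R_total = 0.74 + 0.423 + 37.9 + 4.615 + 1 + 0.15 = 44.83 ft²·°F·h/BTU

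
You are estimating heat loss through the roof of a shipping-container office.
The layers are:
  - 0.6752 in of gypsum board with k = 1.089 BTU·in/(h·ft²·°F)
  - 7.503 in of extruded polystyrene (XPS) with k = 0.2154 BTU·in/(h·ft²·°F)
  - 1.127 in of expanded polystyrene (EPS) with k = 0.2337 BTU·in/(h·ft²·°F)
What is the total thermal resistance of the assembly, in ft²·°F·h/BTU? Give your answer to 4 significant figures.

40.28 ft²·°F·h/BTU

0.6752/1.089 = 0.62002
7.503/0.2154 = 34.833
1.127/0.2337 = 4.8224
R_total = 0.62002 + 34.833 + 4.8224 = 40.275 ft²·°F·h/BTU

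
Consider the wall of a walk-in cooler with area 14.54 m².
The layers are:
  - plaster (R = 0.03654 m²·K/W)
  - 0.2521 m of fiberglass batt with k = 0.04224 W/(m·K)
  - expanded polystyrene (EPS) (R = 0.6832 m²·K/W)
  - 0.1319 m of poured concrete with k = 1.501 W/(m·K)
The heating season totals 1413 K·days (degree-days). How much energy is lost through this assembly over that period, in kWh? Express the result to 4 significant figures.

0.2521/0.04224 = 5.9683
0.1319/1.501 = 0.087875
R_total = 0.03654 + 5.9683 + 0.6832 + 0.087875 = 6.7759 m²·K/W
E = A × HDD × 24 / R / 1000 = 14.54 × 1413 × 24 / 6.7759 / 1000 = 72.77 kWh

72.77 kWh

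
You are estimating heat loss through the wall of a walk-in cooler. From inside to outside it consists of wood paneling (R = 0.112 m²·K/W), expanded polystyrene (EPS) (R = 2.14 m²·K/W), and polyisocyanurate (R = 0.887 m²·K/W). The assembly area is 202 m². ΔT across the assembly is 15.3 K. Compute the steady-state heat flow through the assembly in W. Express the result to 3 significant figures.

R_total = 0.112 + 2.14 + 0.887 = 3.139 m²·K/W
Q = A·ΔT/R = 202 × 15.3 / 3.139 = 984.6 W

985 W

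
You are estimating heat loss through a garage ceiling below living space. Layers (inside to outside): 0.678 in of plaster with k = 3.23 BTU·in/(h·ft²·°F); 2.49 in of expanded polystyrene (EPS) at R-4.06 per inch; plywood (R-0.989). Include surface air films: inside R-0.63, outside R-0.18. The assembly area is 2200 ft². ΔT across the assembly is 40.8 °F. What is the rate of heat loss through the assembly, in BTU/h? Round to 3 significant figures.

0.678/3.23 = 0.2099
2.49 × 4.06 = 10.11
R_total = 0.63 + 0.2099 + 10.11 + 0.989 + 0.18 = 12.12 ft²·°F·h/BTU
Q = A·ΔT/R = 2200 × 40.8 / 12.12 = 7407 BTU/h

7410 BTU/h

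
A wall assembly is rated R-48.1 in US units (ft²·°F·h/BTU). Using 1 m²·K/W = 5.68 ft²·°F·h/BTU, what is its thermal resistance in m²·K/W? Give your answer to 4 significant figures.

8.468 m²·K/W

R_SI = 48.1/5.68 = 8.4683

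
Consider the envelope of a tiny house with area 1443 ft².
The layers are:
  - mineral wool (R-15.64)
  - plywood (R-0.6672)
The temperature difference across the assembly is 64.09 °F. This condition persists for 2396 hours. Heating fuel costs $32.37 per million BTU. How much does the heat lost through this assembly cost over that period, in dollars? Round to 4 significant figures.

439.9 dollars

R_total = 15.64 + 0.6672 = 16.307 ft²·°F·h/BTU
Q = 1443 × 64.09 / 16.307 = 5671.2 BTU/h
E = 5671.2 × 2396 = 13588000 BTU
Cost = 13588000/10⁶ × 32.37 = $439.85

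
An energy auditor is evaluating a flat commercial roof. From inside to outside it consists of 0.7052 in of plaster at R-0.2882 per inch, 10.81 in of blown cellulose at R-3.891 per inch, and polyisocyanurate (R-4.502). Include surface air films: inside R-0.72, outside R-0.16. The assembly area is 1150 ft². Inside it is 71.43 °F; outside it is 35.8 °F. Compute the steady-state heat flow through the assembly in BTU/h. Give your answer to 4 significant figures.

0.7052 × 0.2882 = 0.20324
10.81 × 3.891 = 42.062
R_total = 0.72 + 0.20324 + 42.062 + 4.502 + 0.16 = 47.647 ft²·°F·h/BTU
Q = A·ΔT/R = 1150 × (71.43 − 35.8) / 47.647 = 859.96 BTU/h

860.0 BTU/h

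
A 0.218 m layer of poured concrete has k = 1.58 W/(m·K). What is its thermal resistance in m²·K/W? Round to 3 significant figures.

R = L/k = 0.218/1.58 = 0.138 m²·K/W

0.138 m²·K/W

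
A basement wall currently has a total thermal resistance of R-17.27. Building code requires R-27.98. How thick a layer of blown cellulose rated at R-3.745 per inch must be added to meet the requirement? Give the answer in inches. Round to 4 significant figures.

ΔR = 27.98 − 17.27 = 10.71 ft²·°F·h/BTU
L = ΔR / (R/in) = 10.71/3.745 = 2.8598 in

2.860 in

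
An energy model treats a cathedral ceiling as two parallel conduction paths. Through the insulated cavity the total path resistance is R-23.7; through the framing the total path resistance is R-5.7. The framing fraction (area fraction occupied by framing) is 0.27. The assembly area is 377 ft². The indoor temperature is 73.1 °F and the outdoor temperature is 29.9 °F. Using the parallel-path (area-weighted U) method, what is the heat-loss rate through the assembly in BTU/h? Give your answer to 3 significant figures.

1270 BTU/h

U_eff = 0.73/23.7 + 0.27/5.7 = 0.0308 + 0.04737 = 0.07817
R_eff = 1/U_eff = 12.79 ft²·°F·h/BTU
Q = 377 × (73.1 − 29.9) / 12.79 = 1273 BTU/h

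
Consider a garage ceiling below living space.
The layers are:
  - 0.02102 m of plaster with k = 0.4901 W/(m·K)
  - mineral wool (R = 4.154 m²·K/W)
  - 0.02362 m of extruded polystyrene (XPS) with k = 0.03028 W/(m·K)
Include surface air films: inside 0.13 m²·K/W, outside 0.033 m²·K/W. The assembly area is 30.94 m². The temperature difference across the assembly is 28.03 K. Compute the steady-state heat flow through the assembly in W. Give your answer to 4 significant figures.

0.02102/0.4901 = 0.042889
0.02362/0.03028 = 0.78005
R_total = 0.13 + 0.042889 + 4.154 + 0.78005 + 0.033 = 5.1399 m²·K/W
Q = A·ΔT/R = 30.94 × 28.03 / 5.1399 = 168.73 W

168.7 W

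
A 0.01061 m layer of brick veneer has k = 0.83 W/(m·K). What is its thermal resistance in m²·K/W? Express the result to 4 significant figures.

R = L/k = 0.01061/0.83 = 0.012783 m²·K/W

0.01278 m²·K/W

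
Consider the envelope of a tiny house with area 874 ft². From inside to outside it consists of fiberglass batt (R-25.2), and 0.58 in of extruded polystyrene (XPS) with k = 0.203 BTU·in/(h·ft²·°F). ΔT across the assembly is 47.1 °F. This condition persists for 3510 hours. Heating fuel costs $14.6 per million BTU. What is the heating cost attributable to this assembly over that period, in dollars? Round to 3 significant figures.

75.2 dollars

0.58/0.203 = 2.857
R_total = 25.2 + 2.857 = 28.06 ft²·°F·h/BTU
Q = 874 × 47.1 / 28.06 = 1467 BTU/h
E = 1467 × 3510 = 5150000 BTU
Cost = 5150000/10⁶ × 14.6 = $75.19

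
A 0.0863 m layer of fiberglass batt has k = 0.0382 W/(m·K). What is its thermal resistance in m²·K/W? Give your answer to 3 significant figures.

2.26 m²·K/W

R = L/k = 0.0863/0.0382 = 2.259 m²·K/W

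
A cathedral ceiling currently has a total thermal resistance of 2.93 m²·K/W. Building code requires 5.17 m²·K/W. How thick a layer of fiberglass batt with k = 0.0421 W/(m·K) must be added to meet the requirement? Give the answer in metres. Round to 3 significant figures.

ΔR = 5.17 − 2.93 = 2.24 m²·K/W
L = ΔR × k = 2.24 × 0.0421 = 0.0943 m

0.0943 m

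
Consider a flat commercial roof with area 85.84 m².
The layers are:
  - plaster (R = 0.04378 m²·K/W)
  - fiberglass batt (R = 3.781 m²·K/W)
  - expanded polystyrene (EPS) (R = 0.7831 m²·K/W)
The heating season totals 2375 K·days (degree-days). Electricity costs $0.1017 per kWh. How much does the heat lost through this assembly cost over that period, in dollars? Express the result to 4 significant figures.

108.0 dollars

R_total = 0.04378 + 3.781 + 0.7831 = 4.6079 m²·K/W
E = A × HDD × 24 / R / 1000 = 85.84 × 2375 × 24 / 4.6079 / 1000 = 1061.9 kWh
Cost = 1061.9 × 0.1017 = $107.99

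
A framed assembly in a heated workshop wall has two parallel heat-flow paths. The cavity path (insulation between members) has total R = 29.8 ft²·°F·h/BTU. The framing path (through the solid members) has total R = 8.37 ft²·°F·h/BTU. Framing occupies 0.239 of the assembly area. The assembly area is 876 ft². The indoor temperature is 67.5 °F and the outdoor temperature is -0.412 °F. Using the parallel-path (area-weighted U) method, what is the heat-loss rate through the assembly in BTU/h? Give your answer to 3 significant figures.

U_eff = 0.761/29.8 + 0.239/8.37 = 0.02554 + 0.02855 = 0.05409
R_eff = 1/U_eff = 18.49 ft²·°F·h/BTU
Q = 876 × (67.5 − (-0.412)) / 18.49 = 3218 BTU/h

3220 BTU/h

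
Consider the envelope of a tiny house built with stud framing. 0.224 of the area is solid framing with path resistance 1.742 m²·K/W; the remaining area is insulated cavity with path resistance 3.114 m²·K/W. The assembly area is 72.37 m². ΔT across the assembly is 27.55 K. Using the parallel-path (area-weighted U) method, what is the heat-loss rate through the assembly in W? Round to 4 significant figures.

753.2 W

U_eff = 0.776/3.114 + 0.224/1.742 = 0.2492 + 0.12859 = 0.37779
R_eff = 1/U_eff = 2.647 m²·K/W
Q = 72.37 × 27.55 / 2.647 = 753.23 W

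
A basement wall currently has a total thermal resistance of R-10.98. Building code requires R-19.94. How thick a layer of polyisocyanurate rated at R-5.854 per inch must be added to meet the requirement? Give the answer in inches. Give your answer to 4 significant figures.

ΔR = 19.94 − 10.98 = 8.96 ft²·°F·h/BTU
L = ΔR / (R/in) = 8.96/5.854 = 1.5306 in

1.531 in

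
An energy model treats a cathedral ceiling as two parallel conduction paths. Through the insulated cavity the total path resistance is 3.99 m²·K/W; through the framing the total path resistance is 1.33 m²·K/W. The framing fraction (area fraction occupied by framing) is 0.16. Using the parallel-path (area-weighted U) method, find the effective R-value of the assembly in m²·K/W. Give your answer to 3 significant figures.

U_eff = 0.84/3.99 + 0.16/1.33 = 0.2105 + 0.1203 = 0.3308
R_eff = 1/U_eff = 3.023 m²·K/W

3.02 m²·K/W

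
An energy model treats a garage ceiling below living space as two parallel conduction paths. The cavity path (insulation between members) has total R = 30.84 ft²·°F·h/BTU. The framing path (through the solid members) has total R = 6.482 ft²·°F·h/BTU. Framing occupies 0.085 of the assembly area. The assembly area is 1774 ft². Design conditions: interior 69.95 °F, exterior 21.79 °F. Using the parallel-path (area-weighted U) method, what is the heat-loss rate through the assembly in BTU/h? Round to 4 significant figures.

U_eff = 0.915/30.84 + 0.085/6.482 = 0.029669 + 0.013113 = 0.042782
R_eff = 1/U_eff = 23.374 ft²·°F·h/BTU
Q = 1774 × (69.95 − 21.79) / 23.374 = 3655.2 BTU/h

3655 BTU/h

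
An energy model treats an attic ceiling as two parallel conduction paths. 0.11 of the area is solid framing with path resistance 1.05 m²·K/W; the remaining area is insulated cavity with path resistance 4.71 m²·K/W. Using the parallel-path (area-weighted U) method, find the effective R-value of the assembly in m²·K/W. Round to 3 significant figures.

U_eff = 0.89/4.71 + 0.11/1.05 = 0.189 + 0.1048 = 0.2937
R_eff = 1/U_eff = 3.405 m²·K/W

3.40 m²·K/W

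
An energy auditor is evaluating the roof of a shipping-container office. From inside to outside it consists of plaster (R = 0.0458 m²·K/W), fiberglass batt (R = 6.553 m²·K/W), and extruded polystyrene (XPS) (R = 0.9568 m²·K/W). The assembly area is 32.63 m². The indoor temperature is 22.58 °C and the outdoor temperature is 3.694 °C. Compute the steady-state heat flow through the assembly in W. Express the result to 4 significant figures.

R_total = 0.0458 + 6.553 + 0.9568 = 7.5556 m²·K/W
Q = A·ΔT/R = 32.63 × (22.58 − 3.694) / 7.5556 = 81.562 W

81.56 W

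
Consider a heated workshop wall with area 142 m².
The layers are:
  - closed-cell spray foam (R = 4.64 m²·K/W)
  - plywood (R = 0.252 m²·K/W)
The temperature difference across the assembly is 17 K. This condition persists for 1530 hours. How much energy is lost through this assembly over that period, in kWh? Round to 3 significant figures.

755 kWh

R_total = 4.64 + 0.252 = 4.892 m²·K/W
Q = 142 × 17 / 4.892 = 493.5 W
E = 493.5 W × 1530 h / 1000 = 755 kWh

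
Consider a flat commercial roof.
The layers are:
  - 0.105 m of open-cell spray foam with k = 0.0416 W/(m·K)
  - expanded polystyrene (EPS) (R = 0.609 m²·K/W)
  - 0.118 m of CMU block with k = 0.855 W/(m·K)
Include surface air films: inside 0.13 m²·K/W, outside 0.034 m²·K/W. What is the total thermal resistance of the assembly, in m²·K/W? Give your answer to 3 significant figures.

0.105/0.0416 = 2.524
0.118/0.855 = 0.138
R_total = 0.13 + 2.524 + 0.609 + 0.138 + 0.034 = 3.435 m²·K/W

3.44 m²·K/W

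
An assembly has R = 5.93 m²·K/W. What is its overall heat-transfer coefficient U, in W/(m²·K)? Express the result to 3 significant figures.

0.169 W/(m²·K)

U = 1/R = 1/5.93 = 0.1686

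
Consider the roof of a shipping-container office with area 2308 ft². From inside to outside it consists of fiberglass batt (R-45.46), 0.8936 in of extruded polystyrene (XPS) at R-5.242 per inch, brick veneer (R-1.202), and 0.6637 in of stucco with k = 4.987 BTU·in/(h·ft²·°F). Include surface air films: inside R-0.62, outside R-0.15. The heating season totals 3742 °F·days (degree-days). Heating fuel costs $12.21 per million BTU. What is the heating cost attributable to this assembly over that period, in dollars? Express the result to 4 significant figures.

48.44 dollars

0.8936 × 5.242 = 4.6843
0.6637/4.987 = 0.13309
R_total = 0.62 + 45.46 + 4.6843 + 1.202 + 0.13309 + 0.15 = 52.249 ft²·°F·h/BTU
E = A × HDD × 24 / R = 2308 × 3742 × 24 / 52.249 = 3967100 BTU
Cost = 3967100/10⁶ × 12.21 = $48.438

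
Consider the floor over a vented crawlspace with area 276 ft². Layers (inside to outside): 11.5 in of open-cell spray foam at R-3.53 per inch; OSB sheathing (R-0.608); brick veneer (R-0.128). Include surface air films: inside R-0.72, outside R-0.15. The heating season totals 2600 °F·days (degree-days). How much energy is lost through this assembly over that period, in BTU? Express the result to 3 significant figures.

11.5 × 3.53 = 40.59
R_total = 0.72 + 40.59 + 0.608 + 0.128 + 0.15 = 42.2 ft²·°F·h/BTU
E = A × HDD × 24 / R = 276 × 2600 × 24 / 42.2 = 408100 BTU

408000 BTU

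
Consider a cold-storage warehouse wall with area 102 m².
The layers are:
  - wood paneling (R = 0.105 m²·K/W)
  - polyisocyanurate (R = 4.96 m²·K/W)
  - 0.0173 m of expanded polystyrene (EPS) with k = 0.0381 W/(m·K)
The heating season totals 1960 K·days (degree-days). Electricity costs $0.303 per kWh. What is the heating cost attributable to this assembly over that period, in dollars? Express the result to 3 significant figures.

263 dollars

0.0173/0.0381 = 0.4541
R_total = 0.105 + 4.96 + 0.4541 = 5.519 m²·K/W
E = A × HDD × 24 / R / 1000 = 102 × 1960 × 24 / 5.519 / 1000 = 869.4 kWh
Cost = 869.4 × 0.303 = $263.4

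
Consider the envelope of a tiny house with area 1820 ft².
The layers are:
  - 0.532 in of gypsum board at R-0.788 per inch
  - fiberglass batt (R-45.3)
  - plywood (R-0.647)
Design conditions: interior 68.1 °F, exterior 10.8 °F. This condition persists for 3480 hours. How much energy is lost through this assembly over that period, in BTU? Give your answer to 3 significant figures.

0.532 × 0.788 = 0.4192
R_total = 0.4192 + 45.3 + 0.647 = 46.37 ft²·°F·h/BTU
Q = 1820 × (68.1 − 10.8) / 46.37 = 2249 BTU/h
E = 2249 × 3480 = 7827000 BTU

7830000 BTU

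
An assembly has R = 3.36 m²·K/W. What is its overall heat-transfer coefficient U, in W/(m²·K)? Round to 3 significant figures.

0.298 W/(m²·K)

U = 1/R = 1/3.36 = 0.2976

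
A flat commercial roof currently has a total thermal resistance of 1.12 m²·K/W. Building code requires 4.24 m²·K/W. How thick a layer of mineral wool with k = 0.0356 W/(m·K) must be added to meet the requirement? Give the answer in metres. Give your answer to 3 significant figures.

ΔR = 4.24 − 1.12 = 3.12 m²·K/W
L = ΔR × k = 3.12 × 0.0356 = 0.1111 m

0.111 m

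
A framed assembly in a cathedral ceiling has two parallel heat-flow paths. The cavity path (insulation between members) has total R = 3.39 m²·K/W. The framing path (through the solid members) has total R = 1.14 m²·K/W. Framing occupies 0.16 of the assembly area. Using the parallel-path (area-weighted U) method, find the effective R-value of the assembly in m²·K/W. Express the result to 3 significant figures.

U_eff = 0.84/3.39 + 0.16/1.14 = 0.2478 + 0.1404 = 0.3881
R_eff = 1/U_eff = 2.576 m²·K/W

2.58 m²·K/W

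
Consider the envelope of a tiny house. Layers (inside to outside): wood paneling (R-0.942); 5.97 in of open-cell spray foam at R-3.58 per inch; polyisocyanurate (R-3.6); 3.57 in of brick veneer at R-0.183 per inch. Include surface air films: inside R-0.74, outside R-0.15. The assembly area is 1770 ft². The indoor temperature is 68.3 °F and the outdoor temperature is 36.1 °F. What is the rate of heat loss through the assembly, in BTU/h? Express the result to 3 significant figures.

2080 BTU/h

5.97 × 3.58 = 21.37
3.57 × 0.183 = 0.6533
R_total = 0.74 + 0.942 + 21.37 + 3.6 + 0.6533 + 0.15 = 27.46 ft²·°F·h/BTU
Q = A·ΔT/R = 1770 × (68.3 − 36.1) / 27.46 = 2076 BTU/h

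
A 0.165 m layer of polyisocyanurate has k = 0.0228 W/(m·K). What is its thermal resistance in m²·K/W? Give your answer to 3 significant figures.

7.24 m²·K/W

R = L/k = 0.165/0.0228 = 7.237 m²·K/W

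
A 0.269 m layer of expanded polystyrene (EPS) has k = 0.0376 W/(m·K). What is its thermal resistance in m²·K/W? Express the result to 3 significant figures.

7.15 m²·K/W

R = L/k = 0.269/0.0376 = 7.154 m²·K/W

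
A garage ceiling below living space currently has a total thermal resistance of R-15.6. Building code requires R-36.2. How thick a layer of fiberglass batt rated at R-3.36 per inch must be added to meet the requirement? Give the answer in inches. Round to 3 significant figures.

6.13 in

ΔR = 36.2 − 15.6 = 20.6 ft²·°F·h/BTU
L = ΔR / (R/in) = 20.6/3.36 = 6.131 in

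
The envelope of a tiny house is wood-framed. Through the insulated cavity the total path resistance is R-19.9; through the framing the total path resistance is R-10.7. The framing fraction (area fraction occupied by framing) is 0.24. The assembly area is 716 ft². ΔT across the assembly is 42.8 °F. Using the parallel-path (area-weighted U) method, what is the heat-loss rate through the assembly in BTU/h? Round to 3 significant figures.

1860 BTU/h

U_eff = 0.76/19.9 + 0.24/10.7 = 0.03819 + 0.02243 = 0.06062
R_eff = 1/U_eff = 16.5 ft²·°F·h/BTU
Q = 716 × 42.8 / 16.5 = 1858 BTU/h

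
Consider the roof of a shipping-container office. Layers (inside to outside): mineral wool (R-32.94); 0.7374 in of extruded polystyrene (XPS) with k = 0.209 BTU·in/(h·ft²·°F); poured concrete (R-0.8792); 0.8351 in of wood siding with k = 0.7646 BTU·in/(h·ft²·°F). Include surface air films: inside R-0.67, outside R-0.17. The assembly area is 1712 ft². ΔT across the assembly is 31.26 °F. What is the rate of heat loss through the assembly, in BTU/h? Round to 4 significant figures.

1362 BTU/h

0.7374/0.209 = 3.5282
0.8351/0.7646 = 1.0922
R_total = 0.67 + 32.94 + 3.5282 + 0.8792 + 1.0922 + 0.17 = 39.28 ft²·°F·h/BTU
Q = A·ΔT/R = 1712 × 31.26 / 39.28 = 1362.5 BTU/h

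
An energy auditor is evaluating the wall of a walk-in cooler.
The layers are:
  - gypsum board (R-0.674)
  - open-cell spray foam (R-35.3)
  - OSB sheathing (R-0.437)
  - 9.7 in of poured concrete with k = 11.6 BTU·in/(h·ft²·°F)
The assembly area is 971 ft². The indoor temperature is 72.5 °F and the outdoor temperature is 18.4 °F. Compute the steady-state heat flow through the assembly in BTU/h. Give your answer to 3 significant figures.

9.7/11.6 = 0.8362
R_total = 0.674 + 35.3 + 0.437 + 0.8362 = 37.25 ft²·°F·h/BTU
Q = A·ΔT/R = 971 × (72.5 − 18.4) / 37.25 = 1410 BTU/h

1410 BTU/h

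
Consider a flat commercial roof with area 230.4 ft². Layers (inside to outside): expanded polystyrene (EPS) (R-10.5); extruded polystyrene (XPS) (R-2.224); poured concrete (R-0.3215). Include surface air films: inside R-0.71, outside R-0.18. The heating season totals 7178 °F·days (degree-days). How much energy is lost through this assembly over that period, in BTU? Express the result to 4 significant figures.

R_total = 0.71 + 10.5 + 2.224 + 0.3215 + 0.18 = 13.935 ft²·°F·h/BTU
E = A × HDD × 24 / R = 230.4 × 7178 × 24 / 13.935 = 2848200 BTU

2848000 BTU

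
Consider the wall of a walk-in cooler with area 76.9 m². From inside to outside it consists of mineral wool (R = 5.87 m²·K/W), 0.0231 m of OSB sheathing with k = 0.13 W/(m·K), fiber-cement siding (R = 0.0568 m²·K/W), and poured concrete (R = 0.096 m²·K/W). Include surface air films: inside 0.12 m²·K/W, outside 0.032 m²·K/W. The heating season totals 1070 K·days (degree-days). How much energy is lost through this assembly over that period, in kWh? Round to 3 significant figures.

311 kWh

0.0231/0.13 = 0.1777
R_total = 0.12 + 5.87 + 0.1777 + 0.0568 + 0.096 + 0.032 = 6.352 m²·K/W
E = A × HDD × 24 / R / 1000 = 76.9 × 1070 × 24 / 6.352 / 1000 = 310.9 kWh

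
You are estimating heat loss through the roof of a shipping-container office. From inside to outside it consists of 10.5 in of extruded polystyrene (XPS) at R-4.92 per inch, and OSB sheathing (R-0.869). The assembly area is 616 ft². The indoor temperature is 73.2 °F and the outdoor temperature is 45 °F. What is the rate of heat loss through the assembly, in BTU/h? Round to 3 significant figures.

331 BTU/h

10.5 × 4.92 = 51.66
R_total = 51.66 + 0.869 = 52.53 ft²·°F·h/BTU
Q = A·ΔT/R = 616 × (73.2 − 45) / 52.53 = 330.7 BTU/h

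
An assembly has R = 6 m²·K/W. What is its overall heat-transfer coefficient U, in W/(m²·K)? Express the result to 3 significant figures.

0.167 W/(m²·K)

U = 1/R = 1/6 = 0.1667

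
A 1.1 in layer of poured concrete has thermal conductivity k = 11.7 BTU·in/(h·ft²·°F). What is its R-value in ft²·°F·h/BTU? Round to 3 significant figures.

0.0940 ft²·°F·h/BTU

R = L/k = 1.1/11.7 = 0.09402 ft²·°F·h/BTU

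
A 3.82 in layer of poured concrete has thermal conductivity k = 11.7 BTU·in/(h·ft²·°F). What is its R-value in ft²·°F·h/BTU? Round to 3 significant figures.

R = L/k = 3.82/11.7 = 0.3265 ft²·°F·h/BTU

0.326 ft²·°F·h/BTU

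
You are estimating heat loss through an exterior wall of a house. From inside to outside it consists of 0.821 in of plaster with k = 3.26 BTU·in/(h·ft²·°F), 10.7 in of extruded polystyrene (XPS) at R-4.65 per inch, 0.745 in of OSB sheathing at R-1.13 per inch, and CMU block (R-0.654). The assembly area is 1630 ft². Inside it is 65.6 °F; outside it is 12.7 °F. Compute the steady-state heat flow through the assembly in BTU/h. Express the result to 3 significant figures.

1670 BTU/h

0.821/3.26 = 0.2518
10.7 × 4.65 = 49.76
0.745 × 1.13 = 0.8418
R_total = 0.2518 + 49.76 + 0.8418 + 0.654 = 51.5 ft²·°F·h/BTU
Q = A·ΔT/R = 1630 × (65.6 − 12.7) / 51.5 = 1674 BTU/h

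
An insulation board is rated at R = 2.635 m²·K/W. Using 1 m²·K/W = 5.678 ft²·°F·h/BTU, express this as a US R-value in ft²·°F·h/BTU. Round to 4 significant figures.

R_US = 2.635 × 5.678 = 14.962

14.96 ft²·°F·h/BTU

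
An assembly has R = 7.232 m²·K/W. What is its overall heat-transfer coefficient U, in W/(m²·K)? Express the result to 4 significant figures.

0.1383 W/(m²·K)

U = 1/R = 1/7.232 = 0.13827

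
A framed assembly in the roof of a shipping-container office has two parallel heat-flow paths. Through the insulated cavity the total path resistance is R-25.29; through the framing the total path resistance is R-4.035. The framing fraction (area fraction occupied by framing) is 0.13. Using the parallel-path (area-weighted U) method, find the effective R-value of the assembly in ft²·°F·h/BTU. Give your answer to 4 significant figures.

U_eff = 0.87/25.29 + 0.13/4.035 = 0.034401 + 0.032218 = 0.066619
R_eff = 1/U_eff = 15.011 ft²·°F·h/BTU

15.01 ft²·°F·h/BTU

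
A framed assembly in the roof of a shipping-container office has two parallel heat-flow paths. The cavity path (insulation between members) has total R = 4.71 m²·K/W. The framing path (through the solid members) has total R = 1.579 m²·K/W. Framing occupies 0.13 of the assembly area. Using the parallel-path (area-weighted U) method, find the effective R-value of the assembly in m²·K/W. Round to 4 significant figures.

3.745 m²·K/W

U_eff = 0.87/4.71 + 0.13/1.579 = 0.18471 + 0.082331 = 0.26704
R_eff = 1/U_eff = 3.7447 m²·K/W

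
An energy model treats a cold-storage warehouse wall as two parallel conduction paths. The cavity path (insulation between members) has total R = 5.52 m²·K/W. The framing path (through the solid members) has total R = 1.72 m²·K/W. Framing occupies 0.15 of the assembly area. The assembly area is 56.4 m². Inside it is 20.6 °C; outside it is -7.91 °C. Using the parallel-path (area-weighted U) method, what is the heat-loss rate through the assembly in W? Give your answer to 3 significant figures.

388 W

U_eff = 0.85/5.52 + 0.15/1.72 = 0.154 + 0.08721 = 0.2412
R_eff = 1/U_eff = 4.146 m²·K/W
Q = 56.4 × (20.6 − (-7.91)) / 4.146 = 387.8 W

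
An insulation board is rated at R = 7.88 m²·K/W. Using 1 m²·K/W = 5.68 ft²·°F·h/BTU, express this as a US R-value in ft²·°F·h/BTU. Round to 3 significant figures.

44.8 ft²·°F·h/BTU

R_US = 7.88 × 5.68 = 44.76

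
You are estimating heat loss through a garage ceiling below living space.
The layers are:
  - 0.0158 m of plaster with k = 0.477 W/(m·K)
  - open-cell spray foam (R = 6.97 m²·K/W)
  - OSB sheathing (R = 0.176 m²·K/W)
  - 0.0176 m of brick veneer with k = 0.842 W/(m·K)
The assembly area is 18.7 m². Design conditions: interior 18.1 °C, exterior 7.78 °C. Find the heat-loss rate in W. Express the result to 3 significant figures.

26.8 W

0.0158/0.477 = 0.03312
0.0176/0.842 = 0.0209
R_total = 0.03312 + 6.97 + 0.176 + 0.0209 = 7.2 m²·K/W
Q = A·ΔT/R = 18.7 × (18.1 − 7.78) / 7.2 = 26.8 W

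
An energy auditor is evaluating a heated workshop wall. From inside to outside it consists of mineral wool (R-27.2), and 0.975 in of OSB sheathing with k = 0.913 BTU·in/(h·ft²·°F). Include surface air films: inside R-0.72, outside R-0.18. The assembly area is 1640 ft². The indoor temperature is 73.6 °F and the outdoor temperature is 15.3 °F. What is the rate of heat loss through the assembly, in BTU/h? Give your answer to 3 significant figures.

0.975/0.913 = 1.068
R_total = 0.72 + 27.2 + 1.068 + 0.18 = 29.17 ft²·°F·h/BTU
Q = A·ΔT/R = 1640 × (73.6 − 15.3) / 29.17 = 3278 BTU/h

3280 BTU/h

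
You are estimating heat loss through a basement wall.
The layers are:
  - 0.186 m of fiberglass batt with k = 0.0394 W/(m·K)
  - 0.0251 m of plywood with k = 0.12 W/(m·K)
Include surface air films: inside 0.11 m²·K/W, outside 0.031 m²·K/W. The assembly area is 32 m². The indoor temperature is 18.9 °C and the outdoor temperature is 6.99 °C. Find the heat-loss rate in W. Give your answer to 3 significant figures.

75.2 W

0.186/0.0394 = 4.721
0.0251/0.12 = 0.2092
R_total = 0.11 + 4.721 + 0.2092 + 0.031 = 5.071 m²·K/W
Q = A·ΔT/R = 32 × (18.9 − 6.99) / 5.071 = 75.16 W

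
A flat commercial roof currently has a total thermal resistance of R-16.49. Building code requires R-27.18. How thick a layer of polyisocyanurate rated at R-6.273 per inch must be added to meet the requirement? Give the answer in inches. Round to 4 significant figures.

1.704 in

ΔR = 27.18 − 16.49 = 10.69 ft²·°F·h/BTU
L = ΔR / (R/in) = 10.69/6.273 = 1.7041 in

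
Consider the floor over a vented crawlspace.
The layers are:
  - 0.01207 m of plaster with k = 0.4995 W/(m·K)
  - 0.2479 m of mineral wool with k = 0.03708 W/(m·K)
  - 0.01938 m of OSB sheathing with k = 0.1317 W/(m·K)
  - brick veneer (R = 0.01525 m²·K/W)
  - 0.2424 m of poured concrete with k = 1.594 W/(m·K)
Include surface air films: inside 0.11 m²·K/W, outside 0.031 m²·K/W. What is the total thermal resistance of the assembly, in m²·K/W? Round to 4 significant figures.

0.01207/0.4995 = 0.024164
0.2479/0.03708 = 6.6855
0.01938/0.1317 = 0.14715
0.2424/1.594 = 0.15207
R_total = 0.11 + 0.024164 + 6.6855 + 0.14715 + 0.01525 + 0.15207 + 0.031 = 7.1652 m²·K/W

7.165 m²·K/W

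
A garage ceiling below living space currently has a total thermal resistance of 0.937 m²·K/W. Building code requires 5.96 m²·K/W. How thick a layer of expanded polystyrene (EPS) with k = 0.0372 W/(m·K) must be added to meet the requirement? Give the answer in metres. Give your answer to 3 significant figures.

ΔR = 5.96 − 0.937 = 5.023 m²·K/W
L = ΔR × k = 5.023 × 0.0372 = 0.1869 m

0.187 m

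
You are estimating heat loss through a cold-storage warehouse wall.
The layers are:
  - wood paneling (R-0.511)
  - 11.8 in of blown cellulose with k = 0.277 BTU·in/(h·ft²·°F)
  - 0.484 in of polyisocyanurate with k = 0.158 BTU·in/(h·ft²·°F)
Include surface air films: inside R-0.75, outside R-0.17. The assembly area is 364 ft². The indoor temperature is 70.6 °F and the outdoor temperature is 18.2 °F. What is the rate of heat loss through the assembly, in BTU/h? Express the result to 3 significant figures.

405 BTU/h

11.8/0.277 = 42.6
0.484/0.158 = 3.063
R_total = 0.75 + 0.511 + 42.6 + 3.063 + 0.17 = 47.09 ft²·°F·h/BTU
Q = A·ΔT/R = 364 × (70.6 − 18.2) / 47.09 = 405 BTU/h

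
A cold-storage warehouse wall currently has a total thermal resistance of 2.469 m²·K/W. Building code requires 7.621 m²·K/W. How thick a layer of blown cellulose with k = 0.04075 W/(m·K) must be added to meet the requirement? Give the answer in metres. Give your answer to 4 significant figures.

ΔR = 7.621 − 2.469 = 5.152 m²·K/W
L = ΔR × k = 5.152 × 0.04075 = 0.20994 m

0.2099 m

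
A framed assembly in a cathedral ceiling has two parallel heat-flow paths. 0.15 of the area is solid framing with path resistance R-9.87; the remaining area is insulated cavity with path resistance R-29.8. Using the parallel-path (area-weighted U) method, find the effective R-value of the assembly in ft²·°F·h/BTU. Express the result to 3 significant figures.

22.9 ft²·°F·h/BTU

U_eff = 0.85/29.8 + 0.15/9.87 = 0.02852 + 0.0152 = 0.04372
R_eff = 1/U_eff = 22.87 ft²·°F·h/BTU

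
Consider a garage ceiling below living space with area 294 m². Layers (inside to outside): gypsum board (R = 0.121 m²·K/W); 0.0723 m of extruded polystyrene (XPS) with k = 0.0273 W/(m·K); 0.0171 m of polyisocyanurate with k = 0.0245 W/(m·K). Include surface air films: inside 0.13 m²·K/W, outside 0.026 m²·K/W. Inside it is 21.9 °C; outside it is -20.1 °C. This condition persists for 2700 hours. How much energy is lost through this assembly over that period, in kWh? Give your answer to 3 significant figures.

9200 kWh

0.0723/0.0273 = 2.648
0.0171/0.0245 = 0.698
R_total = 0.13 + 0.121 + 2.648 + 0.698 + 0.026 = 3.623 m²·K/W
Q = 294 × (21.9 − (-20.1)) / 3.623 = 3408 W
E = 3408 W × 2700 h / 1000 = 9201 kWh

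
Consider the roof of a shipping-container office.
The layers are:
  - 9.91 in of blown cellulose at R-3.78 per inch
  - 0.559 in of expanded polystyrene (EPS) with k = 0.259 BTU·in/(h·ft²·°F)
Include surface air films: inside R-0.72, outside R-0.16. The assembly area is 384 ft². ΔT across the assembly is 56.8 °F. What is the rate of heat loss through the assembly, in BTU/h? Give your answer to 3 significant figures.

9.91 × 3.78 = 37.46
0.559/0.259 = 2.158
R_total = 0.72 + 37.46 + 2.158 + 0.16 = 40.5 ft²·°F·h/BTU
Q = A·ΔT/R = 384 × 56.8 / 40.5 = 538.6 BTU/h

539 BTU/h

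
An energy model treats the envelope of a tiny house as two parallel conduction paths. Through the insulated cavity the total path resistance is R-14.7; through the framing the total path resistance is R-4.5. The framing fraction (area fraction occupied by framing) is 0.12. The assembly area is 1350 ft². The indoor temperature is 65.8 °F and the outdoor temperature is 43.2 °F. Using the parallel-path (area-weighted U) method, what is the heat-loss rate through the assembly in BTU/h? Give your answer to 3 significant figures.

2640 BTU/h

U_eff = 0.88/14.7 + 0.12/4.5 = 0.05986 + 0.02667 = 0.08653
R_eff = 1/U_eff = 11.56 ft²·°F·h/BTU
Q = 1350 × (65.8 − 43.2) / 11.56 = 2640 BTU/h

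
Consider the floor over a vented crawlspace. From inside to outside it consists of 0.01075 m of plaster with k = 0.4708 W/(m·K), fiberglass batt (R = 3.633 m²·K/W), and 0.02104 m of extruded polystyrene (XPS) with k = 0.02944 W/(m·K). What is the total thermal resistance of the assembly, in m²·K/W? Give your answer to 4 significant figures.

0.01075/0.4708 = 0.022833
0.02104/0.02944 = 0.71467
R_total = 0.022833 + 3.633 + 0.71467 = 4.3705 m²·K/W

4.371 m²·K/W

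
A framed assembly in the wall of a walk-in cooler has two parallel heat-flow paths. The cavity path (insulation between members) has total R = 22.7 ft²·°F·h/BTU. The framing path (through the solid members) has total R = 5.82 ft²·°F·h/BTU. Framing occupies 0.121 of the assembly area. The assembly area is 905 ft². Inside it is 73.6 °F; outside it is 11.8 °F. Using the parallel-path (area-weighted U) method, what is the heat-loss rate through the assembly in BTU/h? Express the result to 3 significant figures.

3330 BTU/h

U_eff = 0.879/22.7 + 0.121/5.82 = 0.03872 + 0.02079 = 0.05951
R_eff = 1/U_eff = 16.8 ft²·°F·h/BTU
Q = 905 × (73.6 − 11.8) / 16.8 = 3328 BTU/h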